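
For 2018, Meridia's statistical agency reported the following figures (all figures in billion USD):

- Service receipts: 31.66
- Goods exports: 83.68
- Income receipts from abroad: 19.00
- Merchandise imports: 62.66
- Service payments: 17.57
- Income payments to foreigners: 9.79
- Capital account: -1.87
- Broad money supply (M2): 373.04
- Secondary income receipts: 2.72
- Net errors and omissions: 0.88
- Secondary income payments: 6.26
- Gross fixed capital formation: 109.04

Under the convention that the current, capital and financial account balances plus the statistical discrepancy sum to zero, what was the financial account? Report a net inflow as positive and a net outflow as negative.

-39.79

Goods balance = 83.68 - 62.66 = 21.02
Services balance = 31.66 - 17.57 = 14.09
Trade balance (goods + services) = 21.02 + 14.09 = 35.11
Net primary income = 19.00 - 9.79 = 9.21
Net secondary income = 2.72 - 6.26 = -3.54
Current account = 35.11 + 9.21 + (-3.54) = 40.78
Financial account = -(40.78 + (-1.87) + 0.88) = -39.79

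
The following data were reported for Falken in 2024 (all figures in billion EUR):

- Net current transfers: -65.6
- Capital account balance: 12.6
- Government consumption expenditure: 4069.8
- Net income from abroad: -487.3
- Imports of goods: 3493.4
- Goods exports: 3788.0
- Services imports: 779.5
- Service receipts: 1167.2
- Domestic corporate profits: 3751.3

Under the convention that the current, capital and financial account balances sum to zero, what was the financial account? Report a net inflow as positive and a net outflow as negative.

Goods balance = 3788.0 - 3493.4 = 294.6
Services balance = 1167.2 - 779.5 = 387.7
Trade balance (goods + services) = 294.6 + 387.7 = 682.3
Net primary income = -487.3
Net secondary income = -65.6
Current account = 682.3 + (-487.3) + (-65.6) = 129.4
Financial account = -(129.4 + 12.6) = -142.0

-142.0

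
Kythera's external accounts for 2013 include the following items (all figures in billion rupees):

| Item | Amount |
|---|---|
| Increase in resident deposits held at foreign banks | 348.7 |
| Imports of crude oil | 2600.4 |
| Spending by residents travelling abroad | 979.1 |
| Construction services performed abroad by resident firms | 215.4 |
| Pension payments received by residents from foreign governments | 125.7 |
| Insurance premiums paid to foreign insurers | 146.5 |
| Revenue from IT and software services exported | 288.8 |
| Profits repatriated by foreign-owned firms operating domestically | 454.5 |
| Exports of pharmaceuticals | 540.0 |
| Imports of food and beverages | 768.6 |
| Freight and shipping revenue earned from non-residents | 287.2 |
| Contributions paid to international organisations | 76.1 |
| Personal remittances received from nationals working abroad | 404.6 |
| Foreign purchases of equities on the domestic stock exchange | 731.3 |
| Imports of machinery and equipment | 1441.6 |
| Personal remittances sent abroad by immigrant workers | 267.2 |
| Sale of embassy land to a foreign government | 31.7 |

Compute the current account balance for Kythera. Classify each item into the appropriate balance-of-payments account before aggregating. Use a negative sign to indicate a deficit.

Goods: 540.0 - 2600.4 - 768.6 - 1441.6 = -4270.6
Services: -979.1 + 287.2 + 288.8 + 215.4 - 146.5 = -334.2
Primary income: -454.5
Secondary income: -76.1 + 125.7 + 404.6 - 267.2 = 187.0
Current account = (-4270.6) + (-334.2) + (-454.5) + 187.0 = -4872.3
(Excluded from the current account — financial account: increase in resident deposits held at foreign banks 348.7, foreign purchases of equities on the domestic stock exchange 731.3; capital account: sale of embassy land to a foreign government 31.7.)

-4872.3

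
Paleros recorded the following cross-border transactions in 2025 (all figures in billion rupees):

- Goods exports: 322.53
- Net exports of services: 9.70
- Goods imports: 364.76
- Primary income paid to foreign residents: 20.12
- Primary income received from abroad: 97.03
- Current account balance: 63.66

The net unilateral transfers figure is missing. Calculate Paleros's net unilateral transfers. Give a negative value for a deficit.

19.28

Current account = goods balance + services balance + net primary income + net secondary income
Sum of the known components = 44.38
Net unilateral transfers = CA - (known components) = 63.66 - 44.38 = 19.28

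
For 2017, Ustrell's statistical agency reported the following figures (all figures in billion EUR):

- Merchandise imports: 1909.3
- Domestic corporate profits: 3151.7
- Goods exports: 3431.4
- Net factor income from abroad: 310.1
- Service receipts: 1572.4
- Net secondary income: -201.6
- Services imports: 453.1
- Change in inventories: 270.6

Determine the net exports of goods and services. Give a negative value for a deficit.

2641.4

Goods balance = 3431.4 - 1909.3 = 1522.1
Services balance = 1572.4 - 453.1 = 1119.3
Trade balance (goods + services) = 1522.1 + 1119.3 = 2641.4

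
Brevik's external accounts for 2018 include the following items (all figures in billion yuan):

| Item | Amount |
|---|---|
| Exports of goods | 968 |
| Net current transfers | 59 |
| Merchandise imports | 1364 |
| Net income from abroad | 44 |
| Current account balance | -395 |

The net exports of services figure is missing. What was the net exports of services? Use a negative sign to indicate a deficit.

-102

Current account = goods balance + services balance + net primary income + net secondary income
Sum of the known components = -293
Net exports of services = CA - (known components) = -395 - (-293) = -102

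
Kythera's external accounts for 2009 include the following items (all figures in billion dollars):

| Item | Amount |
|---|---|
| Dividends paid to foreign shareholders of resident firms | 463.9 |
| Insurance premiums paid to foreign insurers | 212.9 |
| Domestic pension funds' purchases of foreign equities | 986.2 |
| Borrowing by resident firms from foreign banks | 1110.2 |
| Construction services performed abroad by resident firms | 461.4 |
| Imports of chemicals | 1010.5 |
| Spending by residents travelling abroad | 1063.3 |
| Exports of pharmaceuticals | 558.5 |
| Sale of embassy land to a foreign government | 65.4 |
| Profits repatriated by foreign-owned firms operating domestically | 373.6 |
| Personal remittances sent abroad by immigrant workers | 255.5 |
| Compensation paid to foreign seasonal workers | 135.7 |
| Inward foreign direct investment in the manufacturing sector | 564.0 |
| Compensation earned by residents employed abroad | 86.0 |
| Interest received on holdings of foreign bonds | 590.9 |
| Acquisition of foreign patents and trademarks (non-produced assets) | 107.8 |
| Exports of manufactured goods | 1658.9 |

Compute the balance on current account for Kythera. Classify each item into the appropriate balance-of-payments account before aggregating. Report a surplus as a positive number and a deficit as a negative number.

Goods: -1010.5 + 1658.9 + 558.5 = 1206.9
Services: -1063.3 - 212.9 + 461.4 = -814.8
Primary income: -373.6 + 86.0 - 463.9 - 135.7 + 590.9 = -296.3
Secondary income: -255.5
Current account = 1206.9 + (-814.8) + (-296.3) + (-255.5) = -159.7
(Excluded from the current account — financial account: domestic pension funds' purchases of foreign equities 986.2, borrowing by resident firms from foreign banks 1110.2, inward foreign direct investment in the manufacturing sector 564.0; capital account: sale of embassy land to a foreign government 65.4, acquisition of foreign patents and trademarks (non-produced assets) 107.8.)

-159.7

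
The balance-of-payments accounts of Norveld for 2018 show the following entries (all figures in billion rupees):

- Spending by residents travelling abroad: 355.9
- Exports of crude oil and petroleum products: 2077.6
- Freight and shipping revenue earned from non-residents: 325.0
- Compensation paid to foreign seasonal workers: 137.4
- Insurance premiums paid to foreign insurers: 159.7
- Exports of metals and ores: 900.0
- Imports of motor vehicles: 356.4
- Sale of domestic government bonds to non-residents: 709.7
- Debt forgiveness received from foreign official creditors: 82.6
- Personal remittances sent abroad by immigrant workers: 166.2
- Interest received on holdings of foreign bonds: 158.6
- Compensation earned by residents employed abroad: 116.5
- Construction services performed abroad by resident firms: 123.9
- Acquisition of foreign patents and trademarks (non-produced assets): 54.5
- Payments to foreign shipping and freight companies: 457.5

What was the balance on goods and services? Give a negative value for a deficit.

2097.0

Goods: 900.0 - 356.4 + 2077.6 = 2621.2
Services: -457.5 - 355.9 - 159.7 + 325.0 + 123.9 = -524.2
Trade balance = 2621.2 + (-524.2) = 2097.0
(Excluded from the trade balance — primary income: compensation paid to foreign seasonal workers 137.4, interest received on holdings of foreign bonds 158.6, compensation earned by residents employed abroad 116.5; financial account: sale of domestic government bonds to non-residents 709.7; capital account: debt forgiveness received from foreign official creditors 82.6, acquisition of foreign patents and trademarks (non-produced assets) 54.5; secondary income: personal remittances sent abroad by immigrant workers 166.2.)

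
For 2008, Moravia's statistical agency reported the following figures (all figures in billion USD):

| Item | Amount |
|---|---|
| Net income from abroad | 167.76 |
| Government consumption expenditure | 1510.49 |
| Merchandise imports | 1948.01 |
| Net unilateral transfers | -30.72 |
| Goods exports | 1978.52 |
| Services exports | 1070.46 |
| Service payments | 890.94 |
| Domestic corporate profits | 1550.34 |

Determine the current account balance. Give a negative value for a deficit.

Goods balance = 1978.52 - 1948.01 = 30.51
Services balance = 1070.46 - 890.94 = 179.52
Trade balance (goods + services) = 30.51 + 179.52 = 210.03
Net primary income = 167.76
Net secondary income = -30.72
Current account = 210.03 + 167.76 + (-30.72) = 347.07

347.07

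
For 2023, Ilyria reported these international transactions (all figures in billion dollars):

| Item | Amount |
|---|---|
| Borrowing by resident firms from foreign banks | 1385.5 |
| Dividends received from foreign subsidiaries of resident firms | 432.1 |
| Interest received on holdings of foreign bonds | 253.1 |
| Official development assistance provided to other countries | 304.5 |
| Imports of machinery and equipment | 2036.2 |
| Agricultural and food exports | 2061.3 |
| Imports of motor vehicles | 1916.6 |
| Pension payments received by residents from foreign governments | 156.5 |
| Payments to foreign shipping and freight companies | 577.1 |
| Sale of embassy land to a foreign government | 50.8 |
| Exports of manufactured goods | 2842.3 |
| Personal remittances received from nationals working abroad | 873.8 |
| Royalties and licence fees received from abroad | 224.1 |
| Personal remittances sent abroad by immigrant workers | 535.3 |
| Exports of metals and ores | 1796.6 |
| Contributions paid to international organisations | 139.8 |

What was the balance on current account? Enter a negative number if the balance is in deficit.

3130.3

Goods: 1796.6 + 2842.3 - 2036.2 - 1916.6 + 2061.3 = 2747.4
Services: -577.1 + 224.1 = -353.0
Primary income: 253.1 + 432.1 = 685.2
Secondary income: 156.5 + 873.8 - 139.8 - 535.3 - 304.5 = 50.7
Current account = 2747.4 + (-353.0) + 685.2 + 50.7 = 3130.3
(Excluded from the current account — financial account: borrowing by resident firms from foreign banks 1385.5; capital account: sale of embassy land to a foreign government 50.8.)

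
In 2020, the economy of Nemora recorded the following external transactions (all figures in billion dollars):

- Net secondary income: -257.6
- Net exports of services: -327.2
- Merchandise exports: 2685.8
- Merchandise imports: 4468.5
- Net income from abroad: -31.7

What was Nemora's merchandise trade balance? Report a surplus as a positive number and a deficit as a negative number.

-1782.7

Goods balance = 2685.8 - 4468.5 = -1782.7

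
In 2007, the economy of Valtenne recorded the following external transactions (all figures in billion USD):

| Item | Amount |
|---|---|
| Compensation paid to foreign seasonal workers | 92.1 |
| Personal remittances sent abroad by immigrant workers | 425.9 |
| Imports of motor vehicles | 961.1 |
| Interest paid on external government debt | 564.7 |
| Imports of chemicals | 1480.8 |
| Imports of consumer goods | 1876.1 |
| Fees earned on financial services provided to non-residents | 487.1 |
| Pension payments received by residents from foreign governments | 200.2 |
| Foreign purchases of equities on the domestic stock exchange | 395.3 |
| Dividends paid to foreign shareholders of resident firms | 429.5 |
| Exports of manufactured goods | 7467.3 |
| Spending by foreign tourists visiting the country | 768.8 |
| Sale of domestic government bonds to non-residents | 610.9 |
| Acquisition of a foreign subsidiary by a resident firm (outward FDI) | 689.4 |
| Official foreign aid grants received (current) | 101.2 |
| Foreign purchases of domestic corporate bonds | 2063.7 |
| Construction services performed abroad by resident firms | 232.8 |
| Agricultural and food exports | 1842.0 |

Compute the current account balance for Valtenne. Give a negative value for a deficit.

5269.2

Goods: -1876.1 + 1842.0 - 1480.8 - 961.1 + 7467.3 = 4991.3
Services: 232.8 + 487.1 + 768.8 = 1488.7
Primary income: -92.1 - 564.7 - 429.5 = -1086.3
Secondary income: 200.2 + 101.2 - 425.9 = -124.5
Current account = 4991.3 + 1488.7 + (-1086.3) + (-124.5) = 5269.2
(Excluded from the current account — financial account: foreign purchases of equities on the domestic stock exchange 395.3, sale of domestic government bonds to non-residents 610.9, acquisition of a foreign subsidiary by a resident firm (outward FDI) 689.4, foreign purchases of domestic corporate bonds 2063.7.)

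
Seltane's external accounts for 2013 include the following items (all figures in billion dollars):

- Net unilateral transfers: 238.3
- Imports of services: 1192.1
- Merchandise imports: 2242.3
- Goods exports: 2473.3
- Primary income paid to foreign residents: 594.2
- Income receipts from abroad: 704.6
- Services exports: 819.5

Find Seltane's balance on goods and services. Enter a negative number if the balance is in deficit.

-141.6

Goods balance = 2473.3 - 2242.3 = 231.0
Services balance = 819.5 - 1192.1 = -372.6
Trade balance (goods + services) = 231.0 + (-372.6) = -141.6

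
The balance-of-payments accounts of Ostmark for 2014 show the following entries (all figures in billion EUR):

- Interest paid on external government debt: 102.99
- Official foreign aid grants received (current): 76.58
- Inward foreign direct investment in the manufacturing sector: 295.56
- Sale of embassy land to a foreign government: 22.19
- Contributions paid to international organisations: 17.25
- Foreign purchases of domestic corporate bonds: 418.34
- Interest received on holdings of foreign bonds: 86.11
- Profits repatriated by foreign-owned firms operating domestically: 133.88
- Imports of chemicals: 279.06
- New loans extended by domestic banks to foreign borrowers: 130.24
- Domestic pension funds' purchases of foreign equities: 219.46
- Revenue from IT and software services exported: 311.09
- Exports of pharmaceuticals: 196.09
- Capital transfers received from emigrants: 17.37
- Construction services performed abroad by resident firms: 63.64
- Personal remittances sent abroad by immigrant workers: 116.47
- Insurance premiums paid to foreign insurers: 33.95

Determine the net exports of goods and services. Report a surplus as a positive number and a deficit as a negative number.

257.81

Goods: -279.06 + 196.09 = -82.97
Services: 63.64 - 33.95 + 311.09 = 340.78
Trade balance = -82.97 + 340.78 = 257.81
(Excluded from the trade balance — primary income: interest paid on external government debt 102.99, interest received on holdings of foreign bonds 86.11, profits repatriated by foreign-owned firms operating domestically 133.88; secondary income: official foreign aid grants received (current) 76.58, contributions paid to international organisations 17.25, personal remittances sent abroad by immigrant workers 116.47; financial account: inward foreign direct investment in the manufacturing sector 295.56, foreign purchases of domestic corporate bonds 418.34, new loans extended by domestic banks to foreign borrowers 130.24, domestic pension funds' purchases of foreign equities 219.46; capital account: sale of embassy land to a foreign government 22.19, capital transfers received from emigrants 17.37.)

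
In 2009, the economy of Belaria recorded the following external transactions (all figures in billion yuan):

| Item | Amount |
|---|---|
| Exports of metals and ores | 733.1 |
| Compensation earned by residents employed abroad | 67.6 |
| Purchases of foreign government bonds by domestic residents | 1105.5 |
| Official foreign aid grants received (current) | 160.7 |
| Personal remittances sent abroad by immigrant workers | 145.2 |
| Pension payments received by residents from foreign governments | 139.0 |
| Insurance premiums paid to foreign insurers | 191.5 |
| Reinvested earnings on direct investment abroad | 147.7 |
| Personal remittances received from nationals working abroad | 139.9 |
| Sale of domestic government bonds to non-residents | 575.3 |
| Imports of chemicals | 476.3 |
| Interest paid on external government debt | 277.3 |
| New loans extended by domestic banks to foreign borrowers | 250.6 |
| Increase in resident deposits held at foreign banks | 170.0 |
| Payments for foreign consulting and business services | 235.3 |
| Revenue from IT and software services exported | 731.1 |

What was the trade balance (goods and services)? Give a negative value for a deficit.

561.1

Goods: 733.1 - 476.3 = 256.8
Services: -235.3 - 191.5 + 731.1 = 304.3
Trade balance = 256.8 + 304.3 = 561.1
(Excluded from the trade balance — primary income: compensation earned by residents employed abroad 67.6, reinvested earnings on direct investment abroad 147.7, interest paid on external government debt 277.3; financial account: purchases of foreign government bonds by domestic residents 1105.5, sale of domestic government bonds to non-residents 575.3, new loans extended by domestic banks to foreign borrowers 250.6, increase in resident deposits held at foreign banks 170.0; secondary income: official foreign aid grants received (current) 160.7, personal remittances sent abroad by immigrant workers 145.2, pension payments received by residents from foreign governments 139.0, personal remittances received from nationals working abroad 139.9.)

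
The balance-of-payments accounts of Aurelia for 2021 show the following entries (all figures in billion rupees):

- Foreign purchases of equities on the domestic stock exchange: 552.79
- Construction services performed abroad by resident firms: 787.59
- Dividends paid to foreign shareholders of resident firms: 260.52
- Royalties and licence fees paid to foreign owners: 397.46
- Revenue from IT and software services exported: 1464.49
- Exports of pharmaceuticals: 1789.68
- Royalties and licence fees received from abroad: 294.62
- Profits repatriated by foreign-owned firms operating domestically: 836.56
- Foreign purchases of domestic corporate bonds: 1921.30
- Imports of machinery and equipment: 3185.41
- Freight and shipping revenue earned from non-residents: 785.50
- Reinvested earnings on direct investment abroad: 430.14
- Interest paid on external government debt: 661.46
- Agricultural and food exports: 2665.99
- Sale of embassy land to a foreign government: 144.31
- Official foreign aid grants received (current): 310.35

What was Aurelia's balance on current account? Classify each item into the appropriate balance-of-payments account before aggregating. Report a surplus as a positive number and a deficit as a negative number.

Goods: -3185.41 + 1789.68 + 2665.99 = 1270.26
Services: 785.50 - 397.46 + 294.62 + 787.59 + 1464.49 = 2934.74
Primary income: -836.56 - 661.46 - 260.52 + 430.14 = -1328.40
Secondary income: 310.35
Current account = 1270.26 + 2934.74 + (-1328.40) + 310.35 = 3186.95
(Excluded from the current account — financial account: foreign purchases of equities on the domestic stock exchange 552.79, foreign purchases of domestic corporate bonds 1921.30; capital account: sale of embassy land to a foreign government 144.31.)

3186.95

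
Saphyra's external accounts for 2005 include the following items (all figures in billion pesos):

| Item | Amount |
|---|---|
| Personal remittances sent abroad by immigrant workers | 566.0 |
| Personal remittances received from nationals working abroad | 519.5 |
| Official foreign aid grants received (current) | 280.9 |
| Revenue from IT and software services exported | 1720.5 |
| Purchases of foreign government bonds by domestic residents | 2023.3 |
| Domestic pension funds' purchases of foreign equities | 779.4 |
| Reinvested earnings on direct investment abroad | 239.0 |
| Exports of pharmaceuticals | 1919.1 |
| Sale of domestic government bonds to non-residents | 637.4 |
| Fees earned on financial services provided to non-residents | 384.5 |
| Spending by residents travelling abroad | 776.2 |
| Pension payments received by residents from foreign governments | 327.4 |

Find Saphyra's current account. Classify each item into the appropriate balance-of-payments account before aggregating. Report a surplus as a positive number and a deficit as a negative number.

Goods: 1919.1
Services: 1720.5 + 384.5 - 776.2 = 1328.8
Primary income: 239.0
Secondary income: 280.9 + 519.5 + 327.4 - 566.0 = 561.8
Current account = 1919.1 + 1328.8 + 239.0 + 561.8 = 4048.7
(Excluded from the current account — financial account: purchases of foreign government bonds by domestic residents 2023.3, domestic pension funds' purchases of foreign equities 779.4, sale of domestic government bonds to non-residents 637.4.)

4048.7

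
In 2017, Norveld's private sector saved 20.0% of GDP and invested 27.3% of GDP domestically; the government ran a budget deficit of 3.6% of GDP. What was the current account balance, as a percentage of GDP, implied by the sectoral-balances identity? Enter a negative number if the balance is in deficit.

-10.9

By the sectoral-balances identity, CA = (S_private - I) + (T - G).
Private balance = 20.0 - 27.3 = -7.3
Government balance (T - G) = -3.6
CA = -7.3 + (-3.6) = -10.9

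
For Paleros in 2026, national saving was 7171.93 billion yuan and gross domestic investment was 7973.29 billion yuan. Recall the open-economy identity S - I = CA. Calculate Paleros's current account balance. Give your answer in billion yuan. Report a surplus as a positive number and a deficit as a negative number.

-801.36

CA = S - I = 7171.93 - 7973.29 = -801.36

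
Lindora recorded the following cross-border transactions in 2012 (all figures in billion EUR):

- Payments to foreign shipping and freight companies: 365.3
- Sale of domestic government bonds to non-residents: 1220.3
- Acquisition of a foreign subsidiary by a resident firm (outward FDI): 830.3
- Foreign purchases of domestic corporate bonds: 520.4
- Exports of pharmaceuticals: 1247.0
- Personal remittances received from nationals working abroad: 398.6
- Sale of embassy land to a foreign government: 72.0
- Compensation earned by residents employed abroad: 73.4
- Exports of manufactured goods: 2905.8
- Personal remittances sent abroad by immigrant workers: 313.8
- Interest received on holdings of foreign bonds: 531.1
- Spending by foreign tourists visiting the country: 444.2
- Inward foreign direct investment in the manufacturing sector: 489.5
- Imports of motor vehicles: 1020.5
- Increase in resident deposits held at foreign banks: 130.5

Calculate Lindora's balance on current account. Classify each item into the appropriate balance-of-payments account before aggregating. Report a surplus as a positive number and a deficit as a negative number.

3900.5

Goods: 1247.0 + 2905.8 - 1020.5 = 3132.3
Services: -365.3 + 444.2 = 78.9
Primary income: 531.1 + 73.4 = 604.5
Secondary income: 398.6 - 313.8 = 84.8
Current account = 3132.3 + 78.9 + 604.5 + 84.8 = 3900.5
(Excluded from the current account — financial account: sale of domestic government bonds to non-residents 1220.3, acquisition of a foreign subsidiary by a resident firm (outward FDI) 830.3, foreign purchases of domestic corporate bonds 520.4, inward foreign direct investment in the manufacturing sector 489.5, increase in resident deposits held at foreign banks 130.5; capital account: sale of embassy land to a foreign government 72.0.)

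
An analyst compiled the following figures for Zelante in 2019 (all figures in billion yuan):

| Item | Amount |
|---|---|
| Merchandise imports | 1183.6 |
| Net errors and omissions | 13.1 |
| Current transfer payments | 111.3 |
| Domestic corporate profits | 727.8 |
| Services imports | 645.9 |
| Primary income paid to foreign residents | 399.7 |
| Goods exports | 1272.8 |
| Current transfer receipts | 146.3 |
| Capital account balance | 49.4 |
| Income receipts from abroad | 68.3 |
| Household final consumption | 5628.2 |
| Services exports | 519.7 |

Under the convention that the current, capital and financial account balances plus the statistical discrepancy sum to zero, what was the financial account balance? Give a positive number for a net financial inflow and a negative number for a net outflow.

270.9

Goods balance = 1272.8 - 1183.6 = 89.2
Services balance = 519.7 - 645.9 = -126.2
Trade balance (goods + services) = 89.2 + (-126.2) = -37.0
Net primary income = 68.3 - 399.7 = -331.4
Net secondary income = 146.3 - 111.3 = 35.0
Current account = -37.0 + (-331.4) + 35.0 = -333.4
Financial account = -(-333.4 + 49.4 + 13.1) = 270.9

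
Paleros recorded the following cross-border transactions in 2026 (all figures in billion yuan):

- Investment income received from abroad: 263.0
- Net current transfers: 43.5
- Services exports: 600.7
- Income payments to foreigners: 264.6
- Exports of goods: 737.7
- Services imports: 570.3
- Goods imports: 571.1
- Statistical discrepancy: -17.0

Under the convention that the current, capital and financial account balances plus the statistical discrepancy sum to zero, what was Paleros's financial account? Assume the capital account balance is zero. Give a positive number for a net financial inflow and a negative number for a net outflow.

Goods balance = 737.7 - 571.1 = 166.6
Services balance = 600.7 - 570.3 = 30.4
Trade balance (goods + services) = 166.6 + 30.4 = 197.0
Net primary income = 263.0 - 264.6 = -1.6
Net secondary income = 43.5
Current account = 197.0 + (-1.6) + 43.5 = 238.9
Financial account = -(238.9 + (-17.0)) = -221.9

-221.9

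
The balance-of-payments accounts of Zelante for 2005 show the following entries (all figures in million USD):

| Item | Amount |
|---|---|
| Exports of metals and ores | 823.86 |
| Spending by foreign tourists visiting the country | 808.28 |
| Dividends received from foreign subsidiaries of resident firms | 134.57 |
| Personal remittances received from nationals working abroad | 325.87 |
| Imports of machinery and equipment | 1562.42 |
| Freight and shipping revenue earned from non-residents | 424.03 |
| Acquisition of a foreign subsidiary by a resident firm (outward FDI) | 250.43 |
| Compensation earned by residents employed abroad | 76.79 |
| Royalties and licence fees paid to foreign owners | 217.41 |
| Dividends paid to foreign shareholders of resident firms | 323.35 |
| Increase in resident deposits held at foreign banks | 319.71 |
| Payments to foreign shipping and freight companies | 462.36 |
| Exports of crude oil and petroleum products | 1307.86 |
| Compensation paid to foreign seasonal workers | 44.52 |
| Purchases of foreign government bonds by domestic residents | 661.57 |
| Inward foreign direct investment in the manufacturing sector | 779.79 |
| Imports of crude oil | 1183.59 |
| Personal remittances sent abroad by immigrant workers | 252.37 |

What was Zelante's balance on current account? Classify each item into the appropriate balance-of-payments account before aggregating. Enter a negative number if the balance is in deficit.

-144.76

Goods: 1307.86 - 1562.42 + 823.86 - 1183.59 = -614.29
Services: 424.03 - 462.36 - 217.41 + 808.28 = 552.54
Primary income: 134.57 - 323.35 + 76.79 - 44.52 = -156.51
Secondary income: 325.87 - 252.37 = 73.50
Current account = (-614.29) + 552.54 + (-156.51) + 73.50 = -144.76
(Excluded from the current account — financial account: acquisition of a foreign subsidiary by a resident firm (outward FDI) 250.43, increase in resident deposits held at foreign banks 319.71, purchases of foreign government bonds by domestic residents 661.57, inward foreign direct investment in the manufacturing sector 779.79.)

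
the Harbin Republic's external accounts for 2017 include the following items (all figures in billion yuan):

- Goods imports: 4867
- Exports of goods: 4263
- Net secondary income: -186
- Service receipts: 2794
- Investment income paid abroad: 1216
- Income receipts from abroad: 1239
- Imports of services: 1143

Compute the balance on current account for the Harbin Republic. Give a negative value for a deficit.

884

Goods balance = 4263 - 4867 = -604
Services balance = 2794 - 1143 = 1651
Trade balance (goods + services) = -604 + 1651 = 1047
Net primary income = 1239 - 1216 = 23
Net secondary income = -186
Current account = 1047 + 23 + (-186) = 884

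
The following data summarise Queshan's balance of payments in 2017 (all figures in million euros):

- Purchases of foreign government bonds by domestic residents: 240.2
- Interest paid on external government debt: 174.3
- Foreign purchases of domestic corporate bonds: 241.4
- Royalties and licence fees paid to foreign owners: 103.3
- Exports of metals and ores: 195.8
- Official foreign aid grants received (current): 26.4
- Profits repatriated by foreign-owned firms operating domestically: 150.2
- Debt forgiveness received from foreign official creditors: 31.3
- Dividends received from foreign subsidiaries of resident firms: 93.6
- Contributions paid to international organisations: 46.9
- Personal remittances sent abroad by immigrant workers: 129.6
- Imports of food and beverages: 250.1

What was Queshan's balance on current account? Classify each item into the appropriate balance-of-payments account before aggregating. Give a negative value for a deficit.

-538.6

Goods: -250.1 + 195.8 = -54.3
Services: -103.3
Primary income: 93.6 - 174.3 - 150.2 = -230.9
Secondary income: -129.6 - 46.9 + 26.4 = -150.1
Current account = (-54.3) + (-103.3) + (-230.9) + (-150.1) = -538.6
(Excluded from the current account — financial account: purchases of foreign government bonds by domestic residents 240.2, foreign purchases of domestic corporate bonds 241.4; capital account: debt forgiveness received from foreign official creditors 31.3.)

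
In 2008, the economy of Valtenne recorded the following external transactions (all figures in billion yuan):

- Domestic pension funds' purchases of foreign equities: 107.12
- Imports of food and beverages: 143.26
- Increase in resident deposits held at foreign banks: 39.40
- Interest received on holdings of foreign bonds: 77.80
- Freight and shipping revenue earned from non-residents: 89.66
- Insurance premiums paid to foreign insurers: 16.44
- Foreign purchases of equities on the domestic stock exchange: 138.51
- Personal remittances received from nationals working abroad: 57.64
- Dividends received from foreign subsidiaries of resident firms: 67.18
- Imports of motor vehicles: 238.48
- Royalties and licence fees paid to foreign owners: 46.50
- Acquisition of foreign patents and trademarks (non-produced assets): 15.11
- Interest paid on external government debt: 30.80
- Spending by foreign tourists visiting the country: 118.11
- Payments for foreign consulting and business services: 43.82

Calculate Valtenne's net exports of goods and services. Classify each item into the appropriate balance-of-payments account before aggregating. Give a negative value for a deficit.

Goods: -238.48 - 143.26 = -381.74
Services: -46.50 + 89.66 - 16.44 + 118.11 - 43.82 = 101.01
Trade balance = -381.74 + 101.01 = -280.73
(Excluded from the trade balance — financial account: domestic pension funds' purchases of foreign equities 107.12, increase in resident deposits held at foreign banks 39.40, foreign purchases of equities on the domestic stock exchange 138.51; primary income: interest received on holdings of foreign bonds 77.80, dividends received from foreign subsidiaries of resident firms 67.18, interest paid on external government debt 30.80; secondary income: personal remittances received from nationals working abroad 57.64; capital account: acquisition of foreign patents and trademarks (non-produced assets) 15.11.)

-280.73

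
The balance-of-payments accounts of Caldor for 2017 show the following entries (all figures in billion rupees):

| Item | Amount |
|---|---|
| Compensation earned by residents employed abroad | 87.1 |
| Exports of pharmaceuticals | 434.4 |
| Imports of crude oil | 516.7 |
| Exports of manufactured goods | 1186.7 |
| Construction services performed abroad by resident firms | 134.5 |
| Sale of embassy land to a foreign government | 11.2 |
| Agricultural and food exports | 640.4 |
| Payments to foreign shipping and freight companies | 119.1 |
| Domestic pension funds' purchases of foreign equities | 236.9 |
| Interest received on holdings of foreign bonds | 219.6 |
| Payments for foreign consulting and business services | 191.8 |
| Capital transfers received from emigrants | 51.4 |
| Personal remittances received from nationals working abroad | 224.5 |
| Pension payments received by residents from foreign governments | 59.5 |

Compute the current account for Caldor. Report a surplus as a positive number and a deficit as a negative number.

2159.1

Goods: -516.7 + 640.4 + 1186.7 + 434.4 = 1744.8
Services: -119.1 + 134.5 - 191.8 = -176.4
Primary income: 87.1 + 219.6 = 306.7
Secondary income: 59.5 + 224.5 = 284.0
Current account = 1744.8 + (-176.4) + 306.7 + 284.0 = 2159.1
(Excluded from the current account — capital account: sale of embassy land to a foreign government 11.2, capital transfers received from emigrants 51.4; financial account: domestic pension funds' purchases of foreign equities 236.9.)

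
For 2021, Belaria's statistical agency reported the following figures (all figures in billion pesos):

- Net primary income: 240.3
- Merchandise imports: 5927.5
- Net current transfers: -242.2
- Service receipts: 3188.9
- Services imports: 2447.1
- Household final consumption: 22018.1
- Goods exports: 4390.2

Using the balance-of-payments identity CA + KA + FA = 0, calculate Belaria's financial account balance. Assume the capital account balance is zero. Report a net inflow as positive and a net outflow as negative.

797.4

Goods balance = 4390.2 - 5927.5 = -1537.3
Services balance = 3188.9 - 2447.1 = 741.8
Trade balance (goods + services) = -1537.3 + 741.8 = -795.5
Net primary income = 240.3
Net secondary income = -242.2
Current account = -795.5 + 240.3 + (-242.2) = -797.4
Financial account = -(-797.4) = 797.4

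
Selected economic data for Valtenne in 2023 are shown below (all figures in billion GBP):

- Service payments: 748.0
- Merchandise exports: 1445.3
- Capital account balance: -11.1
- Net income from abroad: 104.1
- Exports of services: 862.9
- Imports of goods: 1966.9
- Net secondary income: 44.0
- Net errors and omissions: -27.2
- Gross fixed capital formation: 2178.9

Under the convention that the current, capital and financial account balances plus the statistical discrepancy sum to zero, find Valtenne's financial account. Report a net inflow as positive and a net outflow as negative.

Goods balance = 1445.3 - 1966.9 = -521.6
Services balance = 862.9 - 748.0 = 114.9
Trade balance (goods + services) = -521.6 + 114.9 = -406.7
Net primary income = 104.1
Net secondary income = 44.0
Current account = -406.7 + 104.1 + 44.0 = -258.6
Financial account = -(-258.6 + (-11.1) + (-27.2)) = 296.9

296.9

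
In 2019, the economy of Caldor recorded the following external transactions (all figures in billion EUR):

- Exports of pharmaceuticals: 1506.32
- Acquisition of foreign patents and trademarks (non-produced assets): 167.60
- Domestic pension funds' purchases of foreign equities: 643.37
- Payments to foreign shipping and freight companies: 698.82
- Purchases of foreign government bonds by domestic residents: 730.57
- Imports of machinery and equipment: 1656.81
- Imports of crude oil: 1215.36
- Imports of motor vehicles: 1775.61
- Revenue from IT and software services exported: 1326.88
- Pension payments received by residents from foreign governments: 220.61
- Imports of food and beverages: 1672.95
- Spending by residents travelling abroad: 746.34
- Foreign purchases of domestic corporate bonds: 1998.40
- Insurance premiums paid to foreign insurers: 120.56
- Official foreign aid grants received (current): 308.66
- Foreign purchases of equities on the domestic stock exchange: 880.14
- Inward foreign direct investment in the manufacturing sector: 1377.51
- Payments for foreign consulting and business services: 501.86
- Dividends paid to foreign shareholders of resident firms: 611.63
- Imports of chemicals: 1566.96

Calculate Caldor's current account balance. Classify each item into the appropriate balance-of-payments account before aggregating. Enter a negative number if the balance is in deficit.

Goods: -1775.61 - 1566.96 - 1215.36 + 1506.32 - 1672.95 - 1656.81 = -6381.37
Services: -120.56 + 1326.88 - 698.82 - 501.86 - 746.34 = -740.70
Primary income: -611.63
Secondary income: 308.66 + 220.61 = 529.27
Current account = (-6381.37) + (-740.70) + (-611.63) + 529.27 = -7204.43
(Excluded from the current account — capital account: acquisition of foreign patents and trademarks (non-produced assets) 167.60; financial account: domestic pension funds' purchases of foreign equities 643.37, purchases of foreign government bonds by domestic residents 730.57, foreign purchases of domestic corporate bonds 1998.40, foreign purchases of equities on the domestic stock exchange 880.14, inward foreign direct investment in the manufacturing sector 1377.51.)

-7204.43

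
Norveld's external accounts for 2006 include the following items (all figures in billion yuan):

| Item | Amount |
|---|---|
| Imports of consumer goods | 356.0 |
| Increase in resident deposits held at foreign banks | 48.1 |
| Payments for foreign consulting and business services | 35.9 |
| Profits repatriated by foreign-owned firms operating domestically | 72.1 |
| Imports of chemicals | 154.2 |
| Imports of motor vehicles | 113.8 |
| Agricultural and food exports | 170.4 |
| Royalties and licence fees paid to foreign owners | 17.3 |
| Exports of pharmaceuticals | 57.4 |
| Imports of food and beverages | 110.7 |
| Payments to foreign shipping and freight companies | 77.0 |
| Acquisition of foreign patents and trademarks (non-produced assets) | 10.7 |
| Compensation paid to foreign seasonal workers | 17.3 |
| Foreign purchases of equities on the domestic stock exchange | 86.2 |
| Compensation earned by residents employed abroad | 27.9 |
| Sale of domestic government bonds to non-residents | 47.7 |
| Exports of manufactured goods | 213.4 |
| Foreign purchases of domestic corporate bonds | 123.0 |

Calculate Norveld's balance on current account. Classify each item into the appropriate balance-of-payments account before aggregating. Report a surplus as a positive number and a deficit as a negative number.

-485.2

Goods: -110.7 + 170.4 + 213.4 - 356.0 + 57.4 - 113.8 - 154.2 = -293.5
Services: -77.0 - 35.9 - 17.3 = -130.2
Primary income: -72.1 - 17.3 + 27.9 = -61.5
Current account = (-293.5) + (-130.2) + (-61.5) = -485.2
(Excluded from the current account — financial account: increase in resident deposits held at foreign banks 48.1, foreign purchases of equities on the domestic stock exchange 86.2, sale of domestic government bonds to non-residents 47.7, foreign purchases of domestic corporate bonds 123.0; capital account: acquisition of foreign patents and trademarks (non-produced assets) 10.7.)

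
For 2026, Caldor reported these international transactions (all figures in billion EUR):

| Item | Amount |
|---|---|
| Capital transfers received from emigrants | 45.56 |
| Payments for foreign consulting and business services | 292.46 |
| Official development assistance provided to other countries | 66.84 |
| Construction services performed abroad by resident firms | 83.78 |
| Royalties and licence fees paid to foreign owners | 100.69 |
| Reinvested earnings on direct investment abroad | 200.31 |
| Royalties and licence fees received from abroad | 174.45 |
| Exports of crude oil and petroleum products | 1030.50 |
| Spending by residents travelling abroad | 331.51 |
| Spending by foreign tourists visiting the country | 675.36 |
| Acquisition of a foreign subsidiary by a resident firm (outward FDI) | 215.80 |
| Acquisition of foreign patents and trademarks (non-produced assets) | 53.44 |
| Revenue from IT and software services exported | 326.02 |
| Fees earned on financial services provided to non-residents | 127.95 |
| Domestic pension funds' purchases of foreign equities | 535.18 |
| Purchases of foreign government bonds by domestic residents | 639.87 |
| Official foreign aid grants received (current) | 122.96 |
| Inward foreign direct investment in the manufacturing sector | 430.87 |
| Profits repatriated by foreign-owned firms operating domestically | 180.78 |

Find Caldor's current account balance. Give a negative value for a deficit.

Goods: 1030.50
Services: 83.78 + 675.36 - 100.69 - 292.46 - 331.51 + 174.45 + 326.02 + 127.95 = 662.90
Primary income: 200.31 - 180.78 = 19.53
Secondary income: -66.84 + 122.96 = 56.12
Current account = 1030.50 + 662.90 + 19.53 + 56.12 = 1769.05
(Excluded from the current account — capital account: capital transfers received from emigrants 45.56, acquisition of foreign patents and trademarks (non-produced assets) 53.44; financial account: acquisition of a foreign subsidiary by a resident firm (outward FDI) 215.80, domestic pension funds' purchases of foreign equities 535.18, purchases of foreign government bonds by domestic residents 639.87, inward foreign direct investment in the manufacturing sector 430.87.)

1769.05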